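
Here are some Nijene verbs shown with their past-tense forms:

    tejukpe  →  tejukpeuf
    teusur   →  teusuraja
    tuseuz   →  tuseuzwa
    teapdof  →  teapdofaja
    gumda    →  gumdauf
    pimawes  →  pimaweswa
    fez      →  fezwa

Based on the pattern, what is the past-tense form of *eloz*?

elozwa

The suffix is conditioned by the final sound: -wa when the stem ends in a sibilant (*tuseuz*, *pimawes*, *fez*); -aja when the stem ends in a non-sibilant consonant (*teusur*, *teapdof*); -uf when the stem ends in a vowel (*tejukpe*, *gumda*).
*eloz*: final sound = /z/, a sibilant → -wa → *elozwa*.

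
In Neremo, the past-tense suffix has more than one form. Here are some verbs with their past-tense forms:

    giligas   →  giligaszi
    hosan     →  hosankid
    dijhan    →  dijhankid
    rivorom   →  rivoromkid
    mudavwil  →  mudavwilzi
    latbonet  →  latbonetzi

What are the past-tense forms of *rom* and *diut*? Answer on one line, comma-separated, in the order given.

romkid, diutzi

The alternation tracks the final consonant of the stem — -kid when the stem ends in a nasal (*hosan*, *dijhan*, *rivorom*); -zi when the stem ends in a non-nasal consonant (*giligas*, *mudavwil*, *latbonet*).
Since the final consonant of *rom* is /m/ (a nasal), it takes -kid, giving *romkid*.
Since the final consonant of *diut* is /t/ (non-nasal), it takes -zi, giving *diutzi*.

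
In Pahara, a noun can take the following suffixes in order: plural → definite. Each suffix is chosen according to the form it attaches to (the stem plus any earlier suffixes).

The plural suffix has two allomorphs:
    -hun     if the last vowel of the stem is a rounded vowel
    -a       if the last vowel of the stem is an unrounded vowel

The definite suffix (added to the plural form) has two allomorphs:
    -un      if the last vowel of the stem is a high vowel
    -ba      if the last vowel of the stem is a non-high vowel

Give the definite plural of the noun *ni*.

*ni* — last vowel /i/ (an unrounded vowel) → -a → *nia*.
Since the last vowel of the plural form *nia* is /a/ (a non-high vowel), it takes -ba, giving *niaba*.

niaba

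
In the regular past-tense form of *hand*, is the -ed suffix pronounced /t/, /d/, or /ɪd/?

/ɪd/

The stem *hand* ends in /t/ or /d/.
The -ed suffix is realized as /ɪd/ after /t, d/; as /t/ after other voiceless consonants; and as /d/ after other voiced sounds.
So -ed on *hand* is pronounced /ɪd/.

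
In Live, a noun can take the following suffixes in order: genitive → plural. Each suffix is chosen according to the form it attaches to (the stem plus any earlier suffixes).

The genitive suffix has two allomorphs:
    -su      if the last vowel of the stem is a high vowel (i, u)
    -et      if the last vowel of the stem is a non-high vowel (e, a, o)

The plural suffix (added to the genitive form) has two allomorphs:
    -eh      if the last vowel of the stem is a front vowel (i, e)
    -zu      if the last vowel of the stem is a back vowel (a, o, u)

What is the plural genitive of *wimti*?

*wimti* — last vowel /i/ (a high vowel) → -su → *wimtisu*.
The last vowel of the genitive form *wimtisu* is /u/, which is a back vowel, so the plural suffix is -zu, giving *wimtisuzu*.

wimtisuzu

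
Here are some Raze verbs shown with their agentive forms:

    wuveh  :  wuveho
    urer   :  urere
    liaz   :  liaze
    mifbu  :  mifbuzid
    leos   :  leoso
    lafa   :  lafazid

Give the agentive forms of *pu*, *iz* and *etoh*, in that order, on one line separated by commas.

Looking at the final sound of each stem: -o when the stem ends in a voiceless consonant (*wuveh*, *leos*); -e when the stem ends in a voiced consonant (*urer*, *liaz*); -zid when the stem ends in a vowel (*mifbu*, *lafa*).
*pu*: final sound = /u/, a vowel → -zid → *puzid*.
Since the final sound of *iz* is /z/ (a voiced consonant), it takes -e, giving *ize*.
Since the final sound of *etoh* is /h/ (a voiceless consonant), it takes -o, giving *etoho*.

puzid, ize, etoho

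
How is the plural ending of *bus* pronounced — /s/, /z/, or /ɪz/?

The stem *bus* ends in a sibilant (/s, z, ʃ, ʒ, tʃ, dʒ/).
The plural suffix surfaces as /ɪz/ after sibilants, /s/ after other voiceless consonants, and /z/ after other voiced sounds.
So the plural -s on *bus* is pronounced /ɪz/.

/ɪz/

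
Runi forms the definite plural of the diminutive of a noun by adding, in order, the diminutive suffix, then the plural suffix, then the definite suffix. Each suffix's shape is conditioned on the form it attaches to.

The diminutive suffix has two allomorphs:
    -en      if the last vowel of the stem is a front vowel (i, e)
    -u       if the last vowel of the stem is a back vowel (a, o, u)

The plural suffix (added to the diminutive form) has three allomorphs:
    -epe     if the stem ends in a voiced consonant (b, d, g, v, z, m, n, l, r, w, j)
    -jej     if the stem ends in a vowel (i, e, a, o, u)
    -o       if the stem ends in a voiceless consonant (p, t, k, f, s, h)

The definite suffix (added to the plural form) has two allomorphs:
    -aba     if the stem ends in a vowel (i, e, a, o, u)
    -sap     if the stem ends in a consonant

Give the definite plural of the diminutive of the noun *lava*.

lavaujejsap

Since the last vowel of *lava* is /a/ (a back vowel), it takes -u, giving *lavau*.
The diminutive form *lavau*: final sound = /u/, a vowel → -jej → *lavaujej*.
The final sound of the plural form *lavaujej* is /j/, which is a consonant, so the definite suffix is -sap, giving *lavaujejsap*.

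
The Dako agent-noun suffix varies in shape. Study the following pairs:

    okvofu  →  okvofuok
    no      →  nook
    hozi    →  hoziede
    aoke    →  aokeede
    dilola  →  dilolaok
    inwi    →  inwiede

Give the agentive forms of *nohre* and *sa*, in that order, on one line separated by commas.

The suffix is conditioned by the last vowel: -ede when the last vowel of the stem is a front vowel (*hozi*, *aoke*, *inwi*); -ok when the last vowel of the stem is a back vowel (*okvofu*, *no*, *dilola*).
*nohre* — last vowel /e/ (a front vowel) → -ede → *nohreede*.
Since the last vowel of *sa* is /a/ (a back vowel), it takes -ok, giving *saok*.

nohreede, saok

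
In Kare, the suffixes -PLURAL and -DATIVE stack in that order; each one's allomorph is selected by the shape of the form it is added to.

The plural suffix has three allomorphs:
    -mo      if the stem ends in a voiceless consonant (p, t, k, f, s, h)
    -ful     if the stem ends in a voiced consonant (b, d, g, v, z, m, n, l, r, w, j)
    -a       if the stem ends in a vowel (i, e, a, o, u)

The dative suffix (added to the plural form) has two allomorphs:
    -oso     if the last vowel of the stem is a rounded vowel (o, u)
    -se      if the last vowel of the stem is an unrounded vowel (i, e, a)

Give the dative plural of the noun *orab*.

*orab* — final sound /b/ (a voiced consonant) → -ful → *orabful*.
The plural form *orabful* — last vowel /u/ (a rounded vowel) → -oso → *orabfuloso*.

orabfuloso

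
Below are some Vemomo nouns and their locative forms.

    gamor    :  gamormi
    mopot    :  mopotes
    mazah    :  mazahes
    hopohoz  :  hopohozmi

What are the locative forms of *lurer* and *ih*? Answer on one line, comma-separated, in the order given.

lurermi, ihes

The suffix is conditioned by the final consonant: -es when the stem ends in a voiceless consonant (*mopot*, *mazah*); -mi when the stem ends in a voiced consonant (*gamor*, *hopohoz*).
*lurer*: final consonant = /r/, voiced → -mi → *lurermi*.
Since the final consonant of *ih* is /h/ (voiceless), it takes -es, giving *ihes*.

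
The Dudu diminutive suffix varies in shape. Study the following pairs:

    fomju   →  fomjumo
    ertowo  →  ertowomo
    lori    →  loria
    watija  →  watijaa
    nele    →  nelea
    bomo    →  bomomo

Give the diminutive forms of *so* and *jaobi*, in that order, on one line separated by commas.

somo, jaobia

The pattern is rounding harmony: -mo when the last vowel of the stem is a rounded vowel (*fomju*, *ertowo*, *bomo*); -a when the last vowel of the stem is an unrounded vowel (*lori*, *watija*, *nele*).
The last vowel of *so* is /o/, which is a rounded vowel, so the suffix is -mo, giving *somo*.
*jaobi* — last vowel /i/ (an unrounded vowel) → -a → *jaobia*.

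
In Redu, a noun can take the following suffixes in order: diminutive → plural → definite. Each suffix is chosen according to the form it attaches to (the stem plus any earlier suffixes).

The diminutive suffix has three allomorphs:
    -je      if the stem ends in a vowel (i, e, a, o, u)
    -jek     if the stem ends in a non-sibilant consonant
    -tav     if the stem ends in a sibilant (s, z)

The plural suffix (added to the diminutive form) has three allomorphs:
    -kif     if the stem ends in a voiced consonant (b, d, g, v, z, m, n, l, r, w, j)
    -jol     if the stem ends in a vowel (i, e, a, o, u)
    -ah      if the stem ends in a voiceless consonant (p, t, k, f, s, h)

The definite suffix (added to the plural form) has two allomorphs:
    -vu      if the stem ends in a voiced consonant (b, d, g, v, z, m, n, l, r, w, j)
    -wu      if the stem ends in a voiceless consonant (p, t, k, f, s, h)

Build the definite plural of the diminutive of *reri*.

*reri*: final sound = /i/, a vowel → -je → *rerije*.
The diminutive form *rerije* — final sound /e/ (a vowel) → -jol → *rerijejol*.
Since the final consonant of the plural form *rerijejol* is /l/ (voiced), it takes -vu, giving *rerijejolvu*.

rerijejolvu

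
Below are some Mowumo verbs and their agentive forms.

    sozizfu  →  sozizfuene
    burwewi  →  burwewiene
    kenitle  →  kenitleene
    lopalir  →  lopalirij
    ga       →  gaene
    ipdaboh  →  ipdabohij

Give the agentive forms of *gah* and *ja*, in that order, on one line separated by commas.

The pattern is consonant vs. vowel: -ij when the stem ends in a consonant (*lopalir*, *ipdaboh*); -ene when the stem ends in a vowel (*sozizfu*, *burwewi*, *kenitle*, *ga*).
The final sound of *gah* is /h/, which is a consonant, so the suffix is -ij, giving *gahij*.
Since the final sound of *ja* is /a/ (a vowel), it takes -ene, giving *jaene*.

gahij, jaene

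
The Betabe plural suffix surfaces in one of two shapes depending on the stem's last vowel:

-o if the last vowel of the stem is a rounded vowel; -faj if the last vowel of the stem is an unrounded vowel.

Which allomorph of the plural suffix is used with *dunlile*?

-faj

*dunlile* — last vowel /e/ (an unrounded vowel) → -faj.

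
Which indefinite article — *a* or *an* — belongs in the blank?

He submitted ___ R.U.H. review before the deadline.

an

The indefinite article is chosen by the initial *sound* of the following word, not its spelling.
The initialism *R.U.H.* is read letter by letter; the first letter, R, is pronounced /ɑr/, which begins with a vowel sound.
So the article is *an*: He submitted an R.U.H. review before the deadline.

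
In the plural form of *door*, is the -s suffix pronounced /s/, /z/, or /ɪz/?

/z/

The stem *door* ends in a voiced non-sibilant sound.
The plural suffix surfaces as /ɪz/ after sibilants, /s/ after other voiceless consonants, and /z/ after other voiced sounds.
So the plural -s on *door* is pronounced /z/.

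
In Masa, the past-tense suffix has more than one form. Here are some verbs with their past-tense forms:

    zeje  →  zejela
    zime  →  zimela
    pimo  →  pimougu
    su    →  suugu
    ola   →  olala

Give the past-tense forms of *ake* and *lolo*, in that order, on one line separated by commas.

The pattern is rounding harmony: -ugu when the last vowel of the stem is a rounded vowel (*pimo*, *su*); -la when the last vowel of the stem is an unrounded vowel (*zeje*, *zime*, *ola*).
The last vowel of *ake* is /e/, which is an unrounded vowel, so the suffix is -la, giving *akela*.
Since the last vowel of *lolo* is /o/ (a rounded vowel), it takes -ugu, giving *lolougu*.

akela, lolougu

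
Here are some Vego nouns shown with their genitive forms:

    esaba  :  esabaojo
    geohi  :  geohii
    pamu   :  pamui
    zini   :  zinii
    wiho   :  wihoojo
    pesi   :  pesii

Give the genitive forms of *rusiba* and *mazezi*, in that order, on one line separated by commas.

The suffix is conditioned by the last vowel: -i when the last vowel of the stem is a high vowel (*geohi*, *pamu*, *zini*, *pesi*); -ojo when the last vowel of the stem is a non-high vowel (*esaba*, *wiho*).
*rusiba*: last vowel = /a/, a non-high vowel → -ojo → *rusibaojo*.
*mazezi* — last vowel /i/ (a high vowel) → -i → *mazezii*.

rusibaojo, mazezii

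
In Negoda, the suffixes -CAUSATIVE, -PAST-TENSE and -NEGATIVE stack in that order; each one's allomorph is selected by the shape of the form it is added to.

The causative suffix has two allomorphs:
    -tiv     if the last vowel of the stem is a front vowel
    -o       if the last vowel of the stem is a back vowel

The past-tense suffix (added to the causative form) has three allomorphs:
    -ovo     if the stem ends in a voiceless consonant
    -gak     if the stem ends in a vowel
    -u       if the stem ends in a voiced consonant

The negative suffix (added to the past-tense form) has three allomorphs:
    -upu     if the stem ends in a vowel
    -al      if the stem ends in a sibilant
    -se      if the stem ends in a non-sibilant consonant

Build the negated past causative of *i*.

*i* — last vowel /i/ (a front vowel) → -tiv → *itiv*.
Since the final sound of the causative form *itiv* is /v/ (a voiced consonant), it takes -u, giving *itivu*.
The final sound of the past-tense form *itivu* is /u/, which is a vowel, so the negative suffix is -upu, giving *itivuupu*.

itivuupu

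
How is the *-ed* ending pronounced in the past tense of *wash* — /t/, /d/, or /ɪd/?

The stem *wash* ends in a voiceless consonant other than /t/.
The -ed suffix is realized as /ɪd/ after /t, d/; as /t/ after other voiceless consonants; and as /d/ after other voiced sounds.
So -ed on *wash* is pronounced /t/.

/t/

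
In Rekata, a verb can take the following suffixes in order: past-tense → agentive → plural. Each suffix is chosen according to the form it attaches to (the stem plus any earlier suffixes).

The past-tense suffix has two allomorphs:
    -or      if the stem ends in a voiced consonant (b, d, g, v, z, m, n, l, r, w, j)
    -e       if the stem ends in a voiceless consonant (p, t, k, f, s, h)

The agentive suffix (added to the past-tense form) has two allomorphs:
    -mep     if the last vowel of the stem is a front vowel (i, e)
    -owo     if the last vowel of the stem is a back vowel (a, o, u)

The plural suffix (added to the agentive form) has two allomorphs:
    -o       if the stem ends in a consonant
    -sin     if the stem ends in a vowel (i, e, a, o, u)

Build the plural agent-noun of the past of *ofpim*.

ofpimorowosin

*ofpim*: final consonant = /m/, voiced → -or → *ofpimor*.
The past-tense form *ofpimor*: last vowel = /o/, a back vowel → -owo → *ofpimorowo*.
Since the final sound of the agentive form *ofpimorowo* is /o/ (a vowel), it takes -sin, giving *ofpimorowosin*.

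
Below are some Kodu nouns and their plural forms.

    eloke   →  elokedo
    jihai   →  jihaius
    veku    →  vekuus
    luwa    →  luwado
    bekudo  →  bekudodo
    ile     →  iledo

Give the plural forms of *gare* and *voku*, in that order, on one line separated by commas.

garedo, vokuus

The suffix is conditioned by the last vowel: -us when the last vowel of the stem is a high vowel (*jihai*, *veku*); -do when the last vowel of the stem is a non-high vowel (*eloke*, *luwa*, *bekudo*, *ile*).
The last vowel of *gare* is /e/, which is a non-high vowel, so the suffix is -do, giving *garedo*.
The last vowel of *voku* is /u/, which is a high vowel, so the suffix is -us, giving *vokuus*.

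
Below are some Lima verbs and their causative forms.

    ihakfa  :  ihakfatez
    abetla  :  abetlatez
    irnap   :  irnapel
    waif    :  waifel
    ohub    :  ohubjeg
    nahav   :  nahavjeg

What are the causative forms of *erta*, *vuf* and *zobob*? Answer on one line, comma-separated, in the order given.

ertatez, vufel, zobobjeg

The suffix is conditioned by the final sound: -el when the stem ends in a voiceless consonant (*irnap*, *waif*); -jeg when the stem ends in a voiced consonant (*ohub*, *nahav*); -tez when the stem ends in a vowel (*ihakfa*, *abetla*).
*erta*: final sound = /a/, a vowel → -tez → *ertatez*.
*vuf*: final sound = /f/, a voiceless consonant → -el → *vufel*.
*zobob* — final sound /b/ (a voiced consonant) → -jeg → *zobobjeg*.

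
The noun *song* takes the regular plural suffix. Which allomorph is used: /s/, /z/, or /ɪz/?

The stem *song* ends in a voiced non-sibilant sound.
The plural suffix surfaces as /ɪz/ after sibilants, /s/ after other voiceless consonants, and /z/ after other voiced sounds.
So the plural -s on *song* is pronounced /z/.

/z/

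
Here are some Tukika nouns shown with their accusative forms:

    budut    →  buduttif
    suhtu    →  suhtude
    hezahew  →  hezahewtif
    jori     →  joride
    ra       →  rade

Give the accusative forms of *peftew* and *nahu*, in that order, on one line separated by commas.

Looking at the final sound of each stem: -tif when the stem ends in a consonant (*budut*, *hezahew*); -de when the stem ends in a vowel (*suhtu*, *jori*, *ra*).
*peftew* — final sound /w/ (a consonant) → -tif → *peftewtif*.
Since the final sound of *nahu* is /u/ (a vowel), it takes -de, giving *nahude*.

peftewtif, nahude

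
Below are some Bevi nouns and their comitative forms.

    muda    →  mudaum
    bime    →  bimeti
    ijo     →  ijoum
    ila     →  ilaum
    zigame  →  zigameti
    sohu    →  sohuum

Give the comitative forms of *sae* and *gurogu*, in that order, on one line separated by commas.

saeti, guroguum

The pattern is front/back vowel harmony: -ti when the last vowel of the stem is a front vowel (*bime*, *zigame*); -um when the last vowel of the stem is a back vowel (*muda*, *ijo*, *ila*, *sohu*).
Since the last vowel of *sae* is /e/ (a front vowel), it takes -ti, giving *saeti*.
Since the last vowel of *gurogu* is /u/ (a back vowel), it takes -um, giving *guroguum*.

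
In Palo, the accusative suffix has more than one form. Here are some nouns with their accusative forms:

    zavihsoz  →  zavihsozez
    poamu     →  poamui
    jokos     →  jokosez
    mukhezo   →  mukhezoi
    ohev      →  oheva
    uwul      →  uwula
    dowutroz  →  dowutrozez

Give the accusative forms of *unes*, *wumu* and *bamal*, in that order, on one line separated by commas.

unesez, wumui, bamala

The suffix is conditioned by the final sound: -ez when the stem ends in a sibilant (*zavihsoz*, *jokos*, *dowutroz*); -a when the stem ends in a non-sibilant consonant (*ohev*, *uwul*); -i when the stem ends in a vowel (*poamu*, *mukhezo*).
*unes*: final sound = /s/, a sibilant → -ez → *unesez*.
*wumu*: final sound = /u/, a vowel → -i → *wumui*.
*bamal*: final sound = /l/, a non-sibilant consonant → -a → *bamala*.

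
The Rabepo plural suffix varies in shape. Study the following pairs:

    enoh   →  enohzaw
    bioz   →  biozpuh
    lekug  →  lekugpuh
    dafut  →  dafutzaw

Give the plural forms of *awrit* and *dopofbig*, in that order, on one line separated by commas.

awritzaw, dopofbigpuh

The suffix is conditioned by the final consonant: -zaw when the stem ends in a voiceless consonant (*enoh*, *dafut*); -puh when the stem ends in a voiced consonant (*bioz*, *lekug*).
*awrit* — final consonant /t/ (voiceless) → -zaw → *awritzaw*.
*dopofbig* — final consonant /g/ (voiced) → -puh → *dopofbigpuh*.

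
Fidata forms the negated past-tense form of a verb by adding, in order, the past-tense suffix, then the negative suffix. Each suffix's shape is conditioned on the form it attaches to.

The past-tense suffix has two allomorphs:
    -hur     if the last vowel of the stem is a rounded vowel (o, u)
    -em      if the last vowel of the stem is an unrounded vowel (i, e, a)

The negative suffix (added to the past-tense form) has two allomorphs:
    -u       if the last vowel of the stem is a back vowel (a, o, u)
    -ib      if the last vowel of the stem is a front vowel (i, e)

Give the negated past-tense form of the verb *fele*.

feleemib

The last vowel of *fele* is /e/, which is an unrounded vowel, so the past-tense suffix is -em, giving *feleem*.
Since the last vowel of the past-tense form *feleem* is /e/ (a front vowel), it takes -ib, giving *feleemib*.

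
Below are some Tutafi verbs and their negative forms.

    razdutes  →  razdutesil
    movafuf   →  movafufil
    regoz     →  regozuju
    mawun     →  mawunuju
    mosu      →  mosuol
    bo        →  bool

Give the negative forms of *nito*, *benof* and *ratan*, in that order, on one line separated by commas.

nitool, benofil, ratanuju

The alternation tracks the final sound of the stem — -il when the stem ends in a voiceless consonant (*razdutes*, *movafuf*); -uju when the stem ends in a voiced consonant (*regoz*, *mawun*); -ol when the stem ends in a vowel (*mosu*, *bo*).
*nito* — final sound /o/ (a vowel) → -ol → *nitool*.
*benof*: final sound = /f/, a voiceless consonant → -il → *benofil*.
*ratan* — final sound /n/ (a voiced consonant) → -uju → *ratanuju*.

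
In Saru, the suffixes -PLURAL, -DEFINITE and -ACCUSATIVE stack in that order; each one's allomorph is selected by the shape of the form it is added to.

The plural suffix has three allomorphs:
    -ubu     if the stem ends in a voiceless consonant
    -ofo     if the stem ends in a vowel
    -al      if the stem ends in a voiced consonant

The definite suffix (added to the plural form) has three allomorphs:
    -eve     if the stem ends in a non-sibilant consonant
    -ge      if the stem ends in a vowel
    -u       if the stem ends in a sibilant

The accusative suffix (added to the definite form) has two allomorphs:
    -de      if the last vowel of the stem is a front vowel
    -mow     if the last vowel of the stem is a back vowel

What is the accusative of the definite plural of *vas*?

*vas* — final sound /s/ (a voiceless consonant) → -ubu → *vasubu*.
The final sound of the plural form *vasubu* is /u/, which is a vowel, so the definite suffix is -ge, giving *vasubuge*.
Since the last vowel of the definite form *vasubuge* is /e/ (a front vowel), it takes -de, giving *vasubugede*.

vasubugede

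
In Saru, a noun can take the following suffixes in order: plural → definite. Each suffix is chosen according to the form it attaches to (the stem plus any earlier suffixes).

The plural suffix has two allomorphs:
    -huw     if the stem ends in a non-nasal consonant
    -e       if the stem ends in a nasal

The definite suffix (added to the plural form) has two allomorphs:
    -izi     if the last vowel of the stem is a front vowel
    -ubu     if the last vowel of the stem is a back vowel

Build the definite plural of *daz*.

dazhuwubu

*daz*: final consonant = /z/, non-nasal → -huw → *dazhuw*.
The last vowel of the plural form *dazhuw* is /u/, which is a back vowel, so the definite suffix is -ubu, giving *dazhuwubu*.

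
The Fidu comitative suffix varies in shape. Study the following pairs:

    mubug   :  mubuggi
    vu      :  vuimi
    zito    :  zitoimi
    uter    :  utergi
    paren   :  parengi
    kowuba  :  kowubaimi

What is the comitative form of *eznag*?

eznaggi

The suffix is conditioned by the final sound: -gi when the stem ends in a consonant (*mubug*, *uter*, *paren*); -imi when the stem ends in a vowel (*vu*, *zito*, *kowuba*).
Since the final sound of *eznag* is /g/ (a consonant), it takes -gi, giving *eznaggi*.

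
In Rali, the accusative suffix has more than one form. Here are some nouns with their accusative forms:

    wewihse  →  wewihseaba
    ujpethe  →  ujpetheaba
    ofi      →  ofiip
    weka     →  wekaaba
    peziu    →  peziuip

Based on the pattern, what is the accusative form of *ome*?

Looking at the last vowel of each stem: -ip when the last vowel of the stem is a high vowel (*ofi*, *peziu*); -aba when the last vowel of the stem is a non-high vowel (*wewihse*, *ujpethe*, *weka*).
The last vowel of *ome* is /e/, which is a non-high vowel, so the suffix is -aba, giving *omeaba*.

omeaba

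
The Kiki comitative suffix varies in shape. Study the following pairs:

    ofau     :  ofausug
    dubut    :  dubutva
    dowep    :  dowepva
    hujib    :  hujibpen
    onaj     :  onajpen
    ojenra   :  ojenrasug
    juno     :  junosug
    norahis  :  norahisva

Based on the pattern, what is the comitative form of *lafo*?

The suffix is conditioned by the final sound: -va when the stem ends in a voiceless consonant (*dubut*, *dowep*, *norahis*); -pen when the stem ends in a voiced consonant (*hujib*, *onaj*); -sug when the stem ends in a vowel (*ofau*, *ojenra*, *juno*).
Since the final sound of *lafo* is /o/ (a vowel), it takes -sug, giving *lafosug*.

lafosug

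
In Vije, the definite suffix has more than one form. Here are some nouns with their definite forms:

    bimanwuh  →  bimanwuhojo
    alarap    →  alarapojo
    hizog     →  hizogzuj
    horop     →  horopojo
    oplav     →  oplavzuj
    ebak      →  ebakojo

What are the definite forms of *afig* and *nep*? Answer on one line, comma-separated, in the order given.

The pattern is voicing of the final consonant: -ojo when the stem ends in a voiceless consonant (*bimanwuh*, *alarap*, *horop*, *ebak*); -zuj when the stem ends in a voiced consonant (*hizog*, *oplav*).
The final consonant of *afig* is /g/, which is voiced, so the suffix is -zuj, giving *afigzuj*.
The final consonant of *nep* is /p/, which is voiceless, so the suffix is -ojo, giving *nepojo*.

afigzuj, nepojo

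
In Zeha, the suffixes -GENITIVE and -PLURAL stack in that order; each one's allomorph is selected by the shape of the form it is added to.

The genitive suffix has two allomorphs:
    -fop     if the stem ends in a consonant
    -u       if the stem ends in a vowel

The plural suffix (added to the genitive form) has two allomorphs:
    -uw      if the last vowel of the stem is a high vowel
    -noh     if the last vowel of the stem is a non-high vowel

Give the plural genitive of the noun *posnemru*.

posnemruuuw

The final sound of *posnemru* is /u/, which is a vowel, so the genitive suffix is -u, giving *posnemruu*.
The genitive form *posnemruu*: last vowel = /u/, a high vowel → -uw → *posnemruuuw*.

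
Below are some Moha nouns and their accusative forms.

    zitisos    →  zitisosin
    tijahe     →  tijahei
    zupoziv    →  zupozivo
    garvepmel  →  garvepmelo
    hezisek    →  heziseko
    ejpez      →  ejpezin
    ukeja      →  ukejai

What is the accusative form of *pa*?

Looking at the final sound of each stem: -in when the stem ends in a sibilant (*zitisos*, *ejpez*); -o when the stem ends in a non-sibilant consonant (*zupoziv*, *garvepmel*, *hezisek*); -i when the stem ends in a vowel (*tijahe*, *ukeja*).
The final sound of *pa* is /a/, which is a vowel, so the suffix is -i, giving *pai*.

pai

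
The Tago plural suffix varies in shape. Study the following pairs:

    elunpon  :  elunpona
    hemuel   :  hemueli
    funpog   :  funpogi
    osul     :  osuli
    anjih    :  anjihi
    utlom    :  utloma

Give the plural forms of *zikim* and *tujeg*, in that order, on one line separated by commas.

zikima, tujegi

The suffix is conditioned by the final consonant: -a when the stem ends in a nasal (*elunpon*, *utlom*); -i when the stem ends in a non-nasal consonant (*hemuel*, *funpog*, *osul*, *anjih*).
*zikim* — final consonant /m/ (a nasal) → -a → *zikima*.
*tujeg*: final consonant = /g/, non-nasal → -i → *tujegi*.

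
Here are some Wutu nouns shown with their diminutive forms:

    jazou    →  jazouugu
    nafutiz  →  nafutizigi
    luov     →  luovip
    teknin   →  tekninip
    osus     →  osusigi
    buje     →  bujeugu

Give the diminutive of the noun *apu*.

The pattern is sibilance of the final sound: -igi when the stem ends in a sibilant (*nafutiz*, *osus*); -ip when the stem ends in a non-sibilant consonant (*luov*, *teknin*); -ugu when the stem ends in a vowel (*jazou*, *buje*).
Since the final sound of *apu* is /u/ (a vowel), it takes -ugu, giving *apuugu*.

apuugu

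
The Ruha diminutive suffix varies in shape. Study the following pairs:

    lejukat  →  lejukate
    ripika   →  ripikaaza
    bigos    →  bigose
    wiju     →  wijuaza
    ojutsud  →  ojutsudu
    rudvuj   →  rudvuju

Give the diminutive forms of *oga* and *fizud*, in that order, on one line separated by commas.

The pattern is voicing of the final sound: -e when the stem ends in a voiceless consonant (*lejukat*, *bigos*); -u when the stem ends in a voiced consonant (*ojutsud*, *rudvuj*); -aza when the stem ends in a vowel (*ripika*, *wiju*).
The final sound of *oga* is /a/, which is a vowel, so the suffix is -aza, giving *ogaaza*.
The final sound of *fizud* is /d/, which is a voiced consonant, so the suffix is -u, giving *fizudu*.

ogaaza, fizudu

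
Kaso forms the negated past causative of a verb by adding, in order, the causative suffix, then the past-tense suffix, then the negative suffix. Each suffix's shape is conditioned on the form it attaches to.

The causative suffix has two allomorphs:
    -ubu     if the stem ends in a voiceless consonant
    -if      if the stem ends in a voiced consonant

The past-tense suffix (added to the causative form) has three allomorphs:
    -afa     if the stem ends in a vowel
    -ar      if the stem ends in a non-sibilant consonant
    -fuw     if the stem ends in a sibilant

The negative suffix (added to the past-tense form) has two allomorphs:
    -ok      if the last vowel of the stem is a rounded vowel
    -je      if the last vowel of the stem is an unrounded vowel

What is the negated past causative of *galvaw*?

galvawifarje

*galvaw*: final consonant = /w/, voiced → -if → *galvawif*.
The causative form *galvawif* — final sound /f/ (a non-sibilant consonant) → -ar → *galvawifar*.
The past-tense form *galvawifar*: last vowel = /a/, an unrounded vowel → -je → *galvawifarje*.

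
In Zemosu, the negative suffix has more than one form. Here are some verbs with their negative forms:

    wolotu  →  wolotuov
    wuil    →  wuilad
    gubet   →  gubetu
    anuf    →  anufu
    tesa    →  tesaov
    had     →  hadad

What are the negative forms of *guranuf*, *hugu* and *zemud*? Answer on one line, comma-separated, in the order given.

The pattern is voicing of the final sound: -u when the stem ends in a voiceless consonant (*gubet*, *anuf*); -ad when the stem ends in a voiced consonant (*wuil*, *had*); -ov when the stem ends in a vowel (*wolotu*, *tesa*).
Since the final sound of *guranuf* is /f/ (a voiceless consonant), it takes -u, giving *guranufu*.
*hugu*: final sound = /u/, a vowel → -ov → *huguov*.
*zemud* — final sound /d/ (a voiced consonant) → -ad → *zemudad*.

guranufu, huguov, zemudad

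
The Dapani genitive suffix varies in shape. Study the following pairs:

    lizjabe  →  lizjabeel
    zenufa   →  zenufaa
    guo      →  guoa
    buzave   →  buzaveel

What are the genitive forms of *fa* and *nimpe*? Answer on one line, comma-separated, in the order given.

Looking at the last vowel of each stem: -el when the last vowel of the stem is a front vowel (*lizjabe*, *buzave*); -a when the last vowel of the stem is a back vowel (*zenufa*, *guo*).
*fa*: last vowel = /a/, a back vowel → -a → *faa*.
*nimpe*: last vowel = /e/, a front vowel → -el → *nimpeel*.

faa, nimpeel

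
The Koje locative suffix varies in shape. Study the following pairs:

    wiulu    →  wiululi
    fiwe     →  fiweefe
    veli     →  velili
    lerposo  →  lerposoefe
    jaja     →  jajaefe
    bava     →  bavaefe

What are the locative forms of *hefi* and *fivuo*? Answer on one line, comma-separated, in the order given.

hefili, fivuoefe

The suffix is conditioned by the last vowel: -li when the last vowel of the stem is a high vowel (*wiulu*, *veli*); -efe when the last vowel of the stem is a non-high vowel (*fiwe*, *lerposo*, *jaja*, *bava*).
*hefi*: last vowel = /i/, a high vowel → -li → *hefili*.
The last vowel of *fivuo* is /o/, which is a non-high vowel, so the suffix is -efe, giving *fivuoefe*.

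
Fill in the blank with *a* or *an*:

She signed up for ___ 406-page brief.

a

The indefinite article is chosen by the initial *sound* of the following word, not its spelling.
The number *406* is spoken "four hundred …", beginning with /fɔr/ — a consonant sound.
So the article is *a*: She signed up for a 406-page brief.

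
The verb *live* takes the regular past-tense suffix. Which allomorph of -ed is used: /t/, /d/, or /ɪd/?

/d/

The stem *live* ends in a voiced sound other than /d/.
The -ed suffix is realized as /ɪd/ after /t, d/; as /t/ after other voiceless consonants; and as /d/ after other voiced sounds.
So -ed on *live* is pronounced /d/.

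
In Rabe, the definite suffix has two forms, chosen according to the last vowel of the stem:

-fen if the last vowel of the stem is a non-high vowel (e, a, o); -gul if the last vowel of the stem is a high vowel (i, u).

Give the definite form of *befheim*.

Since the last vowel of *befheim* is /i/ (a high vowel), it takes -gul, giving *befheimgul*.

befheimgul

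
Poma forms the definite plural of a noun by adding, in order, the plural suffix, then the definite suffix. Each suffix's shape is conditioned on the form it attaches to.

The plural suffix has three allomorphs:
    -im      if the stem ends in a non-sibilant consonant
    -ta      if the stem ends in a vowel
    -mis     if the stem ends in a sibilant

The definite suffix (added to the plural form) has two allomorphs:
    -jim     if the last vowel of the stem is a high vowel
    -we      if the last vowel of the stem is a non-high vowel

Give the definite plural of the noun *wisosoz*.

wisosozmisjim

*wisosoz* — final sound /z/ (a sibilant) → -mis → *wisosozmis*.
The plural form *wisosozmis*: last vowel = /i/, a high vowel → -jim → *wisosozmisjim*.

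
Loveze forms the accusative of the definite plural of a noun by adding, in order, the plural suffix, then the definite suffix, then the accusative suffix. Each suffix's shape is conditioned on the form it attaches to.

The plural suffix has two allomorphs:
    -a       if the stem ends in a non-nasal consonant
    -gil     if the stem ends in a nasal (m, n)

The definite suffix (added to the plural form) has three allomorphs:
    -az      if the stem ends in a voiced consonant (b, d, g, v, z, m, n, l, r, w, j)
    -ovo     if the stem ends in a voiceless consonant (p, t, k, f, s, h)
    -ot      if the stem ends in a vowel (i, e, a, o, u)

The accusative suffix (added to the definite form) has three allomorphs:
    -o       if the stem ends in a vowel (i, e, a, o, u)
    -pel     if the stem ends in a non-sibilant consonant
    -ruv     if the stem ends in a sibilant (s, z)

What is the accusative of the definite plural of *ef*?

*ef*: final consonant = /f/, non-nasal → -a → *efa*.
The final sound of the plural form *efa* is /a/, which is a vowel, so the definite suffix is -ot, giving *efaot*.
The final sound of the definite form *efaot* is /t/, which is a non-sibilant consonant, so the accusative suffix is -pel, giving *efaotpel*.

efaotpel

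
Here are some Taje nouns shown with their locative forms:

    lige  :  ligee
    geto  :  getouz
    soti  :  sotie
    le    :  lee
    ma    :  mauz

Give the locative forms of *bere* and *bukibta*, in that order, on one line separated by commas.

beree, bukibtauz

The alternation tracks the last vowel of the stem — -e when the last vowel of the stem is a front vowel (*lige*, *soti*, *le*); -uz when the last vowel of the stem is a back vowel (*geto*, *ma*).
The last vowel of *bere* is /e/, which is a front vowel, so the suffix is -e, giving *beree*.
*bukibta* — last vowel /a/ (a back vowel) → -uz → *bukibtauz*.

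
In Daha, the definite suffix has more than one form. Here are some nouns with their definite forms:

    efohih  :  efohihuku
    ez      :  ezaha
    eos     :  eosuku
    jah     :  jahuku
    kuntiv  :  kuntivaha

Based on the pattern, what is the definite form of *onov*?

onovaha

The alternation tracks the final consonant of the stem — -uku when the stem ends in a voiceless consonant (*efohih*, *eos*, *jah*); -aha when the stem ends in a voiced consonant (*ez*, *kuntiv*).
The final consonant of *onov* is /v/, which is voiced, so the suffix is -aha, giving *onovaha*.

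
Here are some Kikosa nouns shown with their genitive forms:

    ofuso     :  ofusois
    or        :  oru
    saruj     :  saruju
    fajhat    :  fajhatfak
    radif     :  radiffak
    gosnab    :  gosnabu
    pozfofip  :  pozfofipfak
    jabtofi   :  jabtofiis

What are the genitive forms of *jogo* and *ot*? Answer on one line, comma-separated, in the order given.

The alternation tracks the final sound of the stem — -fak when the stem ends in a voiceless consonant (*fajhat*, *radif*, *pozfofip*); -u when the stem ends in a voiced consonant (*or*, *saruj*, *gosnab*); -is when the stem ends in a vowel (*ofuso*, *jabtofi*).
The final sound of *jogo* is /o/, which is a vowel, so the suffix is -is, giving *jogois*.
*ot*: final sound = /t/, a voiceless consonant → -fak → *otfak*.

jogois, otfak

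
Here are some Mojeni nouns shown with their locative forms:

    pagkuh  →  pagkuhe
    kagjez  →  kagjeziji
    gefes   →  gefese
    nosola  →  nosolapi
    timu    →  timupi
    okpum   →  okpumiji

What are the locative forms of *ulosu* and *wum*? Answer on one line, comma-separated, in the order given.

ulosupi, wumiji

The pattern is voicing of the final sound: -e when the stem ends in a voiceless consonant (*pagkuh*, *gefes*); -iji when the stem ends in a voiced consonant (*kagjez*, *okpum*); -pi when the stem ends in a vowel (*nosola*, *timu*).
*ulosu*: final sound = /u/, a vowel → -pi → *ulosupi*.
*wum* — final sound /m/ (a voiced consonant) → -iji → *wumiji*.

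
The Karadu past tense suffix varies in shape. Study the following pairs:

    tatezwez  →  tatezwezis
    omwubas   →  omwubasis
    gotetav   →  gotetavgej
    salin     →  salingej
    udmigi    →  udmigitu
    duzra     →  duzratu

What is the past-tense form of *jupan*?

jupangej

The alternation tracks the final sound of the stem — -is when the stem ends in a sibilant (*tatezwez*, *omwubas*); -gej when the stem ends in a non-sibilant consonant (*gotetav*, *salin*); -tu when the stem ends in a vowel (*udmigi*, *duzra*).
Since the final sound of *jupan* is /n/ (a non-sibilant consonant), it takes -gej, giving *jupangej*.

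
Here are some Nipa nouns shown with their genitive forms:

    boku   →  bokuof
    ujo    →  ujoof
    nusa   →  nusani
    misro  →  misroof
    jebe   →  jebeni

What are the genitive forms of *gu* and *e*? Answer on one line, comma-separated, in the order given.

The pattern is rounding harmony: -of when the last vowel of the stem is a rounded vowel (*boku*, *ujo*, *misro*); -ni when the last vowel of the stem is an unrounded vowel (*nusa*, *jebe*).
*gu* — last vowel /u/ (a rounded vowel) → -of → *guof*.
The last vowel of *e* is /e/, which is an unrounded vowel, so the suffix is -ni, giving *eni*.

guof, eni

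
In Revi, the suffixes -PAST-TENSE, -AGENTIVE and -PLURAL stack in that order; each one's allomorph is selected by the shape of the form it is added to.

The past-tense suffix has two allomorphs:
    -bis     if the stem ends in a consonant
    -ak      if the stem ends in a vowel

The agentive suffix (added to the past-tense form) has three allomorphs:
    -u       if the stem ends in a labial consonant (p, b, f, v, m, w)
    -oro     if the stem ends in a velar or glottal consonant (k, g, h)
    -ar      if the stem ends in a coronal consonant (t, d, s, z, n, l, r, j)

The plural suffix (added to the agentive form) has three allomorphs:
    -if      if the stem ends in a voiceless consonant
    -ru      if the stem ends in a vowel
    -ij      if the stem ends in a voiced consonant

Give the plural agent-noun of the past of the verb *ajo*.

*ajo* — final sound /o/ (a vowel) → -ak → *ajoak*.
The past-tense form *ajoak* — final consonant /k/ (velar/glottal) → -oro → *ajoakoro*.
Since the final sound of the agentive form *ajoakoro* is /o/ (a vowel), it takes -ru, giving *ajoakororu*.

ajoakororu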